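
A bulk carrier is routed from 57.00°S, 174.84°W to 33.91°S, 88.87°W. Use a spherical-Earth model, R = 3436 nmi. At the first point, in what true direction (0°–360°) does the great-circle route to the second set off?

θ = atan2( sin Δλ·cos φ₂ ,  cos φ₁ sin φ₂ − sin φ₁ cos φ₂ cos Δλ )
  = atan2(+0.8279, -0.2549) = 107.12°

107.1°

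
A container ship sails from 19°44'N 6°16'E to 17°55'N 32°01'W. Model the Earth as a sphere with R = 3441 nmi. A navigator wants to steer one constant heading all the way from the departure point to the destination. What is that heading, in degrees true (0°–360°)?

Δψ = ln[tan(π/4+φ₂/2)/tan(π/4+φ₁/2)] = -0.0335
Δλ = -0.6682 rad (taken the short way round)
course = atan2(Δλ, Δψ) = 267.13°

267.1°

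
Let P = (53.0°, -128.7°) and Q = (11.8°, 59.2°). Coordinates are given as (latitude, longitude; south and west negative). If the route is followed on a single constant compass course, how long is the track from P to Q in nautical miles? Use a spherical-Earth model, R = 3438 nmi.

8725 nmi

Δψ = ln[tan(π/4+φ₂/2)/tan(π/4+φ₁/2)] = -0.8874;  Δφ = -0.7191 rad,  Δλ = -3.0037 rad
q = Δφ/Δψ = 0.8103
d = R·√(Δφ² + q²Δλ²) = 3438·2.53792 = 8725 nmi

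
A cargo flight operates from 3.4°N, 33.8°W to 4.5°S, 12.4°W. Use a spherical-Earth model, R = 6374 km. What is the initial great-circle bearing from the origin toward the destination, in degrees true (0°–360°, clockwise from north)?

θ = atan2( sin Δλ·cos φ₂ ,  cos φ₁ sin φ₂ − sin φ₁ cos φ₂ cos Δλ )
  = atan2(+0.3638, -0.1334) = 110.14°

110.1°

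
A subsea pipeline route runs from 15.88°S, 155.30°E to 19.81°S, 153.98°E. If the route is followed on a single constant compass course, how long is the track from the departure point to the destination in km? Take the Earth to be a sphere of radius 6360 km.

Δψ = ln[tan(π/4+φ₂/2)/tan(π/4+φ₁/2)] = -0.0721;  Δφ = -0.0686 rad,  Δλ = -0.0230 rad
q = Δφ/Δψ = 0.9517
d = R·√(Δφ² + q²Δλ²) = 6360·0.07201 = 458 km

458 km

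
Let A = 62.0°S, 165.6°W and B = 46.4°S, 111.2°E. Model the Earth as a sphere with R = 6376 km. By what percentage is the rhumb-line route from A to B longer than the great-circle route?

6.5%

Great circle: σ = 0.8261 rad → d_gc = Rσ = 5267.3 km
Rhumb: Δφ = +0.2723, Δλ = -1.4521, Δψ = +0.4726, q = Δφ/Δψ = 0.5761 → d_rh = R√(Δφ²+q²Δλ²) = 5609.2 km
Excess = (5609.2 − 5267.3) / 5267.3 = 341.9 / 5267.3 = 6.49% ≈ 6.5%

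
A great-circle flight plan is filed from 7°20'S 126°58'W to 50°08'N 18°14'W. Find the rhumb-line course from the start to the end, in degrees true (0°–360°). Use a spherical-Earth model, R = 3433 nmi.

Δψ = ln[tan(π/4+φ₂/2)/tan(π/4+φ₁/2)] = +1.1427
Δλ = +1.8978 rad (taken the short way round)
course = atan2(Δλ, Δψ) = 58.95°

58.9°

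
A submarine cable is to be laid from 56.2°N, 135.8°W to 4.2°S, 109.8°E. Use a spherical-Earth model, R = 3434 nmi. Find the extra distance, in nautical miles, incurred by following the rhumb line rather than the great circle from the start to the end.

Great circle: cos σ = sin φ₁ sin φ₂ + cos φ₁ cos φ₂ cos Δλ,  σ = 1.8651 rad → d_gc = 6404.7 nmi
Rhumb line: Δψ = -1.2647, q = Δφ/Δψ = 0.8336, d_rh = R√(Δφ²+q²Δλ²) = 6765.3 nmi
Excess = 6765.3 − 6404.7 = 360.6 ≈ 361 nmi

361 nmi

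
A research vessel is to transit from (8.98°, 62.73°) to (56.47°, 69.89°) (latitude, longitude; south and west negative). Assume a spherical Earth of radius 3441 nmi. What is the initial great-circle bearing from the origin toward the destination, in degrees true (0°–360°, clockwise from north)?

5.3°

N = sin Δλ·cos φ₂ = +0.0688;  D = cos φ₁ sin φ₂ − sin φ₁ cos φ₂ cos Δλ = +0.7378
initial course = atan2(N, D) = 5.33°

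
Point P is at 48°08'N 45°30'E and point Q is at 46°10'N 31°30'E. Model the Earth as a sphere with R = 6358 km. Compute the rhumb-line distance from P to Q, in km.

1079 km

Δψ = ln[tan(π/4+φ₂/2)/tan(π/4+φ₁/2)] = -0.0505;  Δφ = -0.0343 rad,  Δλ = -0.2443 rad
q = Δφ/Δψ = 0.6800
d = R·√(Δφ² + q²Δλ²) = 6358·0.16966 = 1079 km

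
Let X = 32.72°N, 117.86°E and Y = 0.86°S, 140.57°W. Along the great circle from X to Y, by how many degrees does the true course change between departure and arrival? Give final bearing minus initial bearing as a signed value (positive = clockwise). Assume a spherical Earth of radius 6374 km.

+38.7°

Initial bearing θ₁ = atan2(sin Δλ cos φ₂, cos φ₁ sin φ₂ − sin φ₁ cos φ₂ cos Δλ) = 84.42°
Final bearing θ₂ = (initial bearing from the destination back to the start) + 180° = 123.13°
Δθ = θ₂ − θ₁ = +38.7°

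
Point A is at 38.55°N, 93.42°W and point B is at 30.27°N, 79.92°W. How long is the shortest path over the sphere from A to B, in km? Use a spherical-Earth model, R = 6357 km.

Haversine: a = sin²(Δφ/2)+cos φ₁ cos φ₂ sin²(Δλ/2) = 0.01454;  σ = 2·atan2(√a,√(1−a))
σ = 13.853° → d = Rσ = 6357·0.24178 = 1537 km

1537 km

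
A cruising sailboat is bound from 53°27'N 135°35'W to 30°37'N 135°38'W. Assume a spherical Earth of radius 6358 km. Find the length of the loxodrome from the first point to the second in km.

2534 km

Rhumb course C = atan2(Δλ, Δψ) with Δψ = ln[tan(π/4+φ₂/2)/tan(π/4+φ₁/2)] = -0.5462, Δλ = -0.0009 → C = 180.09°
d = R·|Δφ| / |cos C| = 6358·0.39852 / 1.00000 = 2534 km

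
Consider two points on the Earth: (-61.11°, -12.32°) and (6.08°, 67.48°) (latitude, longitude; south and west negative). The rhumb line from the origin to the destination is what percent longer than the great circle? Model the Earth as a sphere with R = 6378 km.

2.6%

Great circle: σ = 1.5785 rad → d_gc = Rσ = 10067.4 km
Rhumb: Δφ = +1.1727, Δλ = +1.3928, Δψ = +1.4627, q = Δφ/Δψ = 0.8017 → d_rh = R√(Δφ²+q²Δλ²) = 10327.8 km
Excess = (10327.8 − 10067.4) / 10067.4 = 260.4 / 10067.4 = 2.59% ≈ 2.6%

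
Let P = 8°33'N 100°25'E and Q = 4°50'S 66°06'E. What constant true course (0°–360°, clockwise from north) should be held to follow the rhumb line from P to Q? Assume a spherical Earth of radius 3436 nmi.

248.6°

Meridional parts: M(φ₁)=+0.1498, M(φ₂)=-0.0845 → ΔM = -0.2342;  Δλ = -0.5989 rad
tan C = Δλ / ΔM = +2.5569 → C = 248.64°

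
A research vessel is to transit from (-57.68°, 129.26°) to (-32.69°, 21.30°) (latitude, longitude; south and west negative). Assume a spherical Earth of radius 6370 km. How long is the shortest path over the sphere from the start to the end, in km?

7947 km

Haversine: a = sin²(Δφ/2)+cos φ₁ cos φ₂ sin²(Δλ/2) = 0.34116;  σ = 2·atan2(√a,√(1−a))
σ = 71.478° → d = Rσ = 6370·1.24752 = 7947 km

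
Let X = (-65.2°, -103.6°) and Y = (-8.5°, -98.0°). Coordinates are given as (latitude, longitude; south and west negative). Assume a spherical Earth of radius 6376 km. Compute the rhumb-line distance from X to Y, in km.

Δψ = ln[tan(π/4+φ₂/2)/tan(π/4+φ₁/2)] = +1.3658;  Δφ = +0.9896 rad,  Δλ = +0.0977 rad
q = Δφ/Δψ = 0.7245
d = R·√(Δφ² + q²Δλ²) = 6376·0.99213 = 6326 km

6326 km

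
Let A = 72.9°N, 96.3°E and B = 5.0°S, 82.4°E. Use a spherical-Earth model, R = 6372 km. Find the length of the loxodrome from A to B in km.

8728 km

Rhumb course C = atan2(Δλ, Δψ) with Δψ = ln[tan(π/4+φ₂/2)/tan(π/4+φ₁/2)] = -1.9822, Δλ = -0.2426 → C = 186.98°
d = R·|Δφ| / |cos C| = 6372·1.35961 / 0.99259 = 8728 km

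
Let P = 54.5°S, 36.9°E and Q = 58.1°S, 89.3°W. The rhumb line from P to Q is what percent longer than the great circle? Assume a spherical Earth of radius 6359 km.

18.0%

Great circle: σ = 1.0357 rad → d_gc = Rσ = 6586.0 km
Rhumb: Δφ = -0.0628, Δλ = -2.2026, Δψ = -0.1133, q = Δφ/Δψ = 0.5543 → d_rh = R√(Δφ²+q²Δλ²) = 7774.6 km
Excess = (7774.6 − 6586.0) / 6586.0 = 1188.6 / 6586.0 = 18.047% ≈ 18.0%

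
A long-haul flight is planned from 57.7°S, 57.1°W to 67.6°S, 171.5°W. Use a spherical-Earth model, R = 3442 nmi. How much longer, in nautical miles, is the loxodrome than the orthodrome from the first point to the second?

429 nmi

Great circle: cos σ = sin φ₁ sin φ₂ + cos φ₁ cos φ₂ cos Δλ,  σ = 0.7991 rad → d_gc = 2750.44 nmi
Rhumb line: Δψ = -0.3801, q = Δφ/Δψ = 0.4545, d_rh = R√(Δφ²+q²Δλ²) = 3179.91 nmi
Excess = 3179.91 − 2750.44 = 429.47 ≈ 429 nmi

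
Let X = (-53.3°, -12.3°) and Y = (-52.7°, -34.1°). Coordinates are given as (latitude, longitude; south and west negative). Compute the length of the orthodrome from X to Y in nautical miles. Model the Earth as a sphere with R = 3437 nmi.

Haversine: a = sin²(Δφ/2)+cos φ₁ cos φ₂ sin²(Δλ/2) = 0.01298;  σ = 2·atan2(√a,√(1−a))
σ = 13.082° → d = Rσ = 3437·0.22833 = 785 nmi

785 nmi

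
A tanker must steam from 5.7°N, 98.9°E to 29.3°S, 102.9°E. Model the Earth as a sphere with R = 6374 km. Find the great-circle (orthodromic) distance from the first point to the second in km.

3917 km

Haversine: a = sin²(Δφ/2)+cos φ₁ cos φ₂ sin²(Δλ/2) = 0.09148;  σ = 2·atan2(√a,√(1−a))
σ = 35.211° → d = Rσ = 6374·0.61454 = 3917 km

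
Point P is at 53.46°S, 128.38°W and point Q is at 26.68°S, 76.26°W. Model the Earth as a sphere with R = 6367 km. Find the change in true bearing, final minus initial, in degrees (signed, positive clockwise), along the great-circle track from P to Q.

-35.9°

Initial bearing θ₁ = atan2(sin Δλ cos φ₂, cos φ₁ sin φ₂ − sin φ₁ cos φ₂ cos Δλ) = 76.18°
Final bearing θ₂ = (initial bearing from the destination back to the start) + 180° = 40.32°
Δθ = θ₂ − θ₁ = -35.9°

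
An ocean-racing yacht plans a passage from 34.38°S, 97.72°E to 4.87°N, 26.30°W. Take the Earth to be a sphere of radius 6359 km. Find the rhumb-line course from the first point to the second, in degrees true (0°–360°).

288.5°

Δψ = ln[tan(π/4+φ₂/2)/tan(π/4+φ₁/2)] = +0.7248
Δλ = -2.1646 rad (taken the short way round)
course = atan2(Δλ, Δψ) = 288.51°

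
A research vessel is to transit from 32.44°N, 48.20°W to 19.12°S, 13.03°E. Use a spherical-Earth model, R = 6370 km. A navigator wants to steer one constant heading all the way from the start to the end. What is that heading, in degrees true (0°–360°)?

Δψ = ln[tan(π/4+φ₂/2)/tan(π/4+φ₁/2)] = -0.9392
Δλ = +1.0687 rad (taken the short way round)
course = atan2(Δλ, Δψ) = 131.31°

131.3°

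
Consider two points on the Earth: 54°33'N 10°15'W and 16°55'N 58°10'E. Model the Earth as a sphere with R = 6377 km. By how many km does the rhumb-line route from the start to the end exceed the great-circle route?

171 km

Great circle: cos σ = sin φ₁ sin φ₂ + cos φ₁ cos φ₂ cos Δλ,  σ = 1.1139 rad → d_gc = 7103.4 km
Rhumb line: Δψ = -0.8410, q = Δφ/Δψ = 0.7810, d_rh = R√(Δφ²+q²Δλ²) = 7274.2 km
Excess = 7274.2 − 7103.4 = 170.8 ≈ 171 km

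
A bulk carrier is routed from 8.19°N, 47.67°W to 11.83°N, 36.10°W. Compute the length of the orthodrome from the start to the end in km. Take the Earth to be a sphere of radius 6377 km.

Haversine: a = sin²(Δφ/2)+cos φ₁ cos φ₂ sin²(Δλ/2) = 0.01085;  σ = 2·atan2(√a,√(1−a))
σ = 11.959° → d = Rσ = 6377·0.20872 = 1331 km

1331 km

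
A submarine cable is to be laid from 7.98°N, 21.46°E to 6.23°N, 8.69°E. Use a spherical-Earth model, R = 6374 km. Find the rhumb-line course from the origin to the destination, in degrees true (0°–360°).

262.1°

Δψ = ln[tan(π/4+φ₂/2)/tan(π/4+φ₁/2)] = -0.0308
Δλ = -0.2229 rad (taken the short way round)
course = atan2(Δλ, Δψ) = 262.14°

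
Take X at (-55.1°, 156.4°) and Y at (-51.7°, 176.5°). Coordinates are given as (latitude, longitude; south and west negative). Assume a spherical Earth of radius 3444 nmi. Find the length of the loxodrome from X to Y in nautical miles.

748 nmi

Δψ = ln[tan(π/4+φ₂/2)/tan(π/4+φ₁/2)] = +0.0996;  Δφ = +0.0593 rad,  Δλ = +0.3508 rad
q = Δφ/Δψ = 0.5958
d = R·√(Δφ² + q²Δλ²) = 3444·0.21728 = 748 nmi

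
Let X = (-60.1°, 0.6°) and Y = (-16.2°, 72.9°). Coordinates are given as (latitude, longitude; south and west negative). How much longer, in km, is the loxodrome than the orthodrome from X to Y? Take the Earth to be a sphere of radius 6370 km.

Great circle: cos σ = sin φ₁ sin φ₂ + cos φ₁ cos φ₂ cos Δλ,  σ = 1.1730 rad → d_gc = 7472.0 km
Rhumb line: Δψ = +1.0339, q = Δφ/Δψ = 0.7411, d_rh = R√(Δφ²+q²Δλ²) = 7701.2 km
Excess = 7701.2 − 7472.0 = 229.2 ≈ 229 km

229 km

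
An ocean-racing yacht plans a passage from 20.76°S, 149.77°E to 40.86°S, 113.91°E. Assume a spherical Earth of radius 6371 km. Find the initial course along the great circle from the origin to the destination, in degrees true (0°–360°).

N = sin Δλ·cos φ₂ = -0.4431;  D = cos φ₁ sin φ₂ − sin φ₁ cos φ₂ cos Δλ = -0.3945
initial course = atan2(N, D) = 228.32°

228.3°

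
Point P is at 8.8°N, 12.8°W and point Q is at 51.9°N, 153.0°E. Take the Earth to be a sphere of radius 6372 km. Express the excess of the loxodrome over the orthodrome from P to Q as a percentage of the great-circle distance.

Great circle: σ = 2.0609 rad → d_gc = Rσ = 13132.3 km
Rhumb: Δφ = +0.7522, Δλ = +2.8938, Δψ = +0.9091, q = Δφ/Δψ = 0.8274 → d_rh = R√(Δφ²+q²Δλ²) = 15992.1 km
Excess = (15992.1 − 13132.3) / 13132.3 = 2859.8 / 13132.3 = 21.78% ≈ 21.8%

21.8%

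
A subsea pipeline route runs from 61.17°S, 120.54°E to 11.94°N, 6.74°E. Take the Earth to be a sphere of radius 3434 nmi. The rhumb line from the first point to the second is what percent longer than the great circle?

5.5%

Great circle: σ = 1.9516 rad → d_gc = Rσ = 6701.7 nmi
Rhumb: Δφ = +1.2760, Δλ = -1.9862, Δψ = +1.5685, q = Δφ/Δψ = 0.8135 → d_rh = R√(Δφ²+q²Δλ²) = 7070.3 nmi
Excess = (7070.3 − 6701.7) / 6701.7 = 368.6 / 6701.7 = 5.50% ≈ 5.5%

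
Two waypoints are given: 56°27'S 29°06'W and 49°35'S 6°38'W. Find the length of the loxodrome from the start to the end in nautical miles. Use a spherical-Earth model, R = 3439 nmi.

Δψ = ln[tan(π/4+φ₂/2)/tan(π/4+φ₁/2)] = +0.1998;  Δφ = +0.1198 rad,  Δλ = +0.3921 rad
q = Δφ/Δψ = 0.5999
d = R·√(Δφ² + q²Δλ²) = 3439·0.26402 = 908 nmi

908 nmi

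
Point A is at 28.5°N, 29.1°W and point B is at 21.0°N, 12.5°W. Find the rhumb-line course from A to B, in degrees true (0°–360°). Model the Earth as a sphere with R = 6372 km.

Meridional parts: M(φ₁)=+0.5193, M(φ₂)=+0.3750 → ΔM = -0.1443;  Δλ = +0.2897 rad
tan C = Δλ / ΔM = -2.0080 → C = 116.47°

116.5°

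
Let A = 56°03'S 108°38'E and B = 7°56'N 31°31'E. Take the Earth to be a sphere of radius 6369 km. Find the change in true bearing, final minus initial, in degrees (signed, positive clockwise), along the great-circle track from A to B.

At departure: θ₁ = atan2(sin Δλ cos φ₂, cos φ₁ sin φ₂ − sin φ₁ cos φ₂ cos Δλ) = 285.09°
At arrival: θ₂ = atan2(sin Δλ cos φ₁, −cos φ₂ sin φ₁ + sin φ₂ cos φ₁ cos Δλ) = 327.01°
Δθ = θ₂ − θ₁ = +41.9°

+41.9°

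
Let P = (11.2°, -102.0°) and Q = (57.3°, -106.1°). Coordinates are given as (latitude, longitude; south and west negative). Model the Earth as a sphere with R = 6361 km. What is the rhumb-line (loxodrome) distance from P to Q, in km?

5130 km

Rhumb course C = atan2(Δλ, Δψ) with Δψ = ln[tan(π/4+φ₂/2)/tan(π/4+φ₁/2)] = +1.0296, Δλ = -0.0716 → C = 356.02°
d = R·|Δφ| / |cos C| = 6361·0.80460 / 0.99759 = 5130 km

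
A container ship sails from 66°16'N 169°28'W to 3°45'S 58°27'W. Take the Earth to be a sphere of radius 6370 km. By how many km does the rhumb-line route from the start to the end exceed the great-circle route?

797 km

Great circle: cos σ = sin φ₁ sin φ₂ + cos φ₁ cos φ₂ cos Δλ,  σ = 1.7761 rad → d_gc = 11314.04 km
Rhumb line: Δψ = -1.6255, q = Δφ/Δψ = 0.7518, d_rh = R√(Δφ²+q²Δλ²) = 12111.49 km
Excess = 12111.49 − 11314.04 = 797.45 ≈ 797 km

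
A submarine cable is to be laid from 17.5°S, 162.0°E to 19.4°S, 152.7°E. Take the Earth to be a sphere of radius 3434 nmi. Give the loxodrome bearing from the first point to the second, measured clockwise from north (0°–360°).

257.8°

Meridional parts: M(φ₁)=-0.3103, M(φ₂)=-0.3453 → ΔM = -0.0350;  Δλ = -0.1623 rad
tan C = Δλ / ΔM = +4.6429 → C = 257.85°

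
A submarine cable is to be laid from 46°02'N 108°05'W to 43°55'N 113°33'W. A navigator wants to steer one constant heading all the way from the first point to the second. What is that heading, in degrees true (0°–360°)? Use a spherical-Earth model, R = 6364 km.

241.3°

Δψ = ln[tan(π/4+φ₂/2)/tan(π/4+φ₁/2)] = -0.0522
Δλ = -0.0954 rad (taken the short way round)
course = atan2(Δλ, Δψ) = 241.30°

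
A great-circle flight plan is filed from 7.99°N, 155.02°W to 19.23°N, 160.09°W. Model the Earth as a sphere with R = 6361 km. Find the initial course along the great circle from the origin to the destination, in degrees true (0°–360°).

336.9°

θ = atan2( sin Δλ·cos φ₂ ,  cos φ₁ sin φ₂ − sin φ₁ cos φ₂ cos Δλ )
  = atan2(-0.0834, +0.1954) = 336.88°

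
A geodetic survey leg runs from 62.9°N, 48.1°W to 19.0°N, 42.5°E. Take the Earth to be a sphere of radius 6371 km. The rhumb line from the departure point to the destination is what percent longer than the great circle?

5.7%

Great circle: σ = 1.2815 rad → d_gc = Rσ = 8164.2 km
Rhumb: Δφ = -0.7662, Δλ = +1.5813, Δψ = -1.0851, q = Δφ/Δψ = 0.7061 → d_rh = R√(Δφ²+q²Δλ²) = 8627.4 km
Excess = (8627.4 − 8164.2) / 8164.2 = 463.2 / 8164.2 = 5.67% ≈ 5.7%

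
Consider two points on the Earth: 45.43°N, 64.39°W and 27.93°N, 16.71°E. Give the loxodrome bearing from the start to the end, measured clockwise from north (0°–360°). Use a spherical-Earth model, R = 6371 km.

Δψ = ln[tan(π/4+φ₂/2)/tan(π/4+φ₁/2)] = -0.3840
Δλ = +1.4155 rad (taken the short way round)
course = atan2(Δλ, Δψ) = 105.18°

105.2°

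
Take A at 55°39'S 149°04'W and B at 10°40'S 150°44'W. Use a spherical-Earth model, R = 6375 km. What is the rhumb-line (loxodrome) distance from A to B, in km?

Δψ = ln[tan(π/4+φ₂/2)/tan(π/4+φ₁/2)] = +0.9869;  Δφ = +0.7851 rad,  Δλ = -0.0291 rad
q = Δφ/Δψ = 0.7955
d = R·√(Δφ² + q²Δλ²) = 6375·0.78545 = 5007 km

5007 km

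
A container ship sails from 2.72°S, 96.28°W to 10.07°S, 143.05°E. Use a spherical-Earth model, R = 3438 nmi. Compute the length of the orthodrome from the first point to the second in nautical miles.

7174 nmi

Haversine: a = sin²(Δφ/2)+cos φ₁ cos φ₂ sin²(Δλ/2) = 0.74669;  σ = 2·atan2(√a,√(1−a))
σ = 119.562° → d = Rσ = 3438·2.08676 = 7174 nmi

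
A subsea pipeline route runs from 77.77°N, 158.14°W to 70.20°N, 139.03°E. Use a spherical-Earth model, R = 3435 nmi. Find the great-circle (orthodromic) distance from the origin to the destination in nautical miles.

cos σ = sin φ₁ sin φ₂ + cos φ₁ cos φ₂ cos Δλ
      = sin(77.77°)sin(70.20°) + cos(77.77°)cos(70.20°)cos(-62.83°) = 0.9523
σ = 17.769° → d = Rσ = 3435·0.31013 = 1065 nmi

1065 nmi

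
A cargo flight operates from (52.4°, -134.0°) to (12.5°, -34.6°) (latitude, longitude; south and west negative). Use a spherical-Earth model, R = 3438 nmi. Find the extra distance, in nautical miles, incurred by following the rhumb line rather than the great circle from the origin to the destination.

257 nmi

Great circle: cos σ = sin φ₁ sin φ₂ + cos φ₁ cos φ₂ cos Δλ,  σ = 1.4965 rad → d_gc = 5145.1 nmi
Rhumb line: Δψ = -0.8576, q = Δφ/Δψ = 0.8120, d_rh = R√(Δφ²+q²Δλ²) = 5402.5 nmi
Excess = 5402.5 − 5145.1 = 257.4 ≈ 257 nmi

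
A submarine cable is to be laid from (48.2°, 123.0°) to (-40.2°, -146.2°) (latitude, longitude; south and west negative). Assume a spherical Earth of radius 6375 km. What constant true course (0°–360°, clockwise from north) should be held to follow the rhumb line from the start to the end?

137.5°

Meridional parts: M(φ₁)=+0.9627, M(φ₂)=-0.7675 → ΔM = -1.7302;  Δλ = +1.5848 rad
tan C = Δλ / ΔM = -0.9160 → C = 137.51°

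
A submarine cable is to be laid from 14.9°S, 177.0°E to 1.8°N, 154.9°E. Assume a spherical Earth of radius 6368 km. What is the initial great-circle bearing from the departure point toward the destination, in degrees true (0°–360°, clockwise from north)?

N = sin Δλ·cos φ₂ = -0.3760;  D = cos φ₁ sin φ₂ − sin φ₁ cos φ₂ cos Δλ = +0.2685
initial course = atan2(N, D) = 305.53°

305.5°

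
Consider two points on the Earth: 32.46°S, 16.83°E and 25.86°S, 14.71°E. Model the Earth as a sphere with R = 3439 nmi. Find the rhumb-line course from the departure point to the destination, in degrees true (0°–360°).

Meridional parts: M(φ₁)=-0.5995, M(φ₂)=-0.4675 → ΔM = +0.1320;  Δλ = -0.0370 rad
tan C = Δλ / ΔM = -0.2803 → C = 344.34°

344.3°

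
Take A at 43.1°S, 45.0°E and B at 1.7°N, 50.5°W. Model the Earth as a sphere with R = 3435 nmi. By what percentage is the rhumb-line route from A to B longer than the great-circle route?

Great circle: σ = 1.6611 rad → d_gc = Rσ = 5706.0 nmi
Rhumb: Δφ = +0.7819, Δλ = -1.6668, Δψ = +0.8649, q = Δφ/Δψ = 0.9040 → d_rh = R√(Δφ²+q²Δλ²) = 5831.4 nmi
Excess = (5831.4 − 5706.0) / 5706.0 = 125.4 / 5706.0 = 2.20% ≈ 2.2%

2.2%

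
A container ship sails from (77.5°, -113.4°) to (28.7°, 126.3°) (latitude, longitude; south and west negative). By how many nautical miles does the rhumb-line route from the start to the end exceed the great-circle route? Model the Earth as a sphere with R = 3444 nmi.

588 nmi

Great circle: cos σ = sin φ₁ sin φ₂ + cos φ₁ cos φ₂ cos Δλ,  σ = 1.1885 rad → d_gc = 4093.2 nmi
Rhumb line: Δψ = -1.6884, q = Δφ/Δψ = 0.5045, d_rh = R√(Δφ²+q²Δλ²) = 4680.9 nmi
Excess = 4680.9 − 4093.2 = 587.7 ≈ 588 nmi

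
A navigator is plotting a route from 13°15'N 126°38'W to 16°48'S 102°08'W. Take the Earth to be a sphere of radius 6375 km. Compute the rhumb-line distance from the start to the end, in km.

4293 km

Δψ = ln[tan(π/4+φ₂/2)/tan(π/4+φ₁/2)] = -0.5309;  Δφ = -0.5245 rad,  Δλ = +0.4276 rad
q = Δφ/Δψ = 0.9880
d = R·√(Δφ² + q²Δλ²) = 6375·0.67346 = 4293 km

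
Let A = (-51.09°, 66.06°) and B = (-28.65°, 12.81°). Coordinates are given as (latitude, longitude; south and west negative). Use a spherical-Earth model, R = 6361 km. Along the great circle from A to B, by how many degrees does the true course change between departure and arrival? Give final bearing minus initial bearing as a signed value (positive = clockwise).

+36.3°

At departure: θ₁ = atan2(sin Δλ cos φ₂, cos φ₁ sin φ₂ − sin φ₁ cos φ₂ cos Δλ) = 278.69°
At arrival: θ₂ = atan2(sin Δλ cos φ₁, −cos φ₂ sin φ₁ + sin φ₂ cos φ₁ cos Δλ) = 314.97°
Δθ = θ₂ − θ₁ = +36.3°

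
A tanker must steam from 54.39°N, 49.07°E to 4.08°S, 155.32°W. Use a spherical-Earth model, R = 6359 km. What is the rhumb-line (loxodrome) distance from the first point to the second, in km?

Rhumb course C = atan2(Δλ, Δψ) with Δψ = ln[tan(π/4+φ₂/2)/tan(π/4+φ₁/2)] = -1.2071, Δλ = +2.7159 → C = 113.96°
d = R·|Δφ| / |cos C| = 6359·1.02049 / 0.40614 = 15978 km

15978 km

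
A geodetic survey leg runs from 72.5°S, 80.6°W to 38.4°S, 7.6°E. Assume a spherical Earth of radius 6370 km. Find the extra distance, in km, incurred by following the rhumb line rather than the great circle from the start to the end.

446 km

Great circle: cos σ = sin φ₁ sin φ₂ + cos φ₁ cos φ₂ cos Δλ,  σ = 0.9275 rad → d_gc = 5908.5 km
Rhumb line: Δψ = +1.1445, q = Δφ/Δψ = 0.5200, d_rh = R√(Δφ²+q²Δλ²) = 6354.2 km
Excess = 6354.2 − 5908.5 = 445.7 ≈ 446 km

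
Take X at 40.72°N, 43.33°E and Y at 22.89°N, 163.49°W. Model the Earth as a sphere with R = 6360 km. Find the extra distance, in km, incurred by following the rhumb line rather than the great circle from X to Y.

2086 km

Great circle: cos σ = sin φ₁ sin φ₂ + cos φ₁ cos φ₂ cos Δλ,  σ = 1.9491 rad → d_gc = 12396.4 km
Rhumb line: Δψ = -0.3688, q = Δφ/Δψ = 0.8437, d_rh = R√(Δφ²+q²Δλ²) = 14482.4 km
Excess = 14482.4 − 12396.4 = 2086.0 ≈ 2086 km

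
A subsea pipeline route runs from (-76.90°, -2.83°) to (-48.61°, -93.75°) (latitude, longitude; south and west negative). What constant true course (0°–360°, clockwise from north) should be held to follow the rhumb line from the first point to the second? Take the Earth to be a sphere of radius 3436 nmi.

306.9°

Meridional parts: M(φ₁)=-2.1644, M(φ₂)=-0.9735 → ΔM = +1.1909;  Δλ = -1.5869 rad
tan C = Δλ / ΔM = -1.3325 → C = 306.89°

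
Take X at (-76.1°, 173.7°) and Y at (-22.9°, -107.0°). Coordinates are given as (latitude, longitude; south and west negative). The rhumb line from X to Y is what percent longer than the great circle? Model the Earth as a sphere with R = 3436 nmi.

Great circle: σ = 1.1387 rad → d_gc = Rσ = 3912.4 nmi
Rhumb: Δφ = +0.9285, Δλ = +1.3840, Δψ = +1.6938, q = Δφ/Δψ = 0.5482 → d_rh = R√(Δφ²+q²Δλ²) = 4120.0 nmi
Excess = (4120.0 − 3912.4) / 3912.4 = 207.6 / 3912.4 = 5.31% ≈ 5.3%

5.3%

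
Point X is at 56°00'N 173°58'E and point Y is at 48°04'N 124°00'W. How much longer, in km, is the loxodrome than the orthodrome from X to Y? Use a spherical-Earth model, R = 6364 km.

Great circle: cos σ = sin φ₁ sin φ₂ + cos φ₁ cos φ₂ cos Δλ,  σ = 0.6567 rad → d_gc = 4179.5 km
Rhumb line: Δψ = -0.2258, q = Δφ/Δψ = 0.6131, d_rh = R√(Δφ²+q²Δλ²) = 4315.3 km
Excess = 4315.3 − 4179.5 = 135.8 ≈ 136 km

136 km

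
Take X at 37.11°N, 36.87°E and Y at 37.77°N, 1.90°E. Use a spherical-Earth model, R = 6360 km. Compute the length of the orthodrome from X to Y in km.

Haversine: a = sin²(Δφ/2)+cos φ₁ cos φ₂ sin²(Δλ/2) = 0.05694;  σ = 2·atan2(√a,√(1−a))
σ = 27.611° → d = Rσ = 6360·0.48189 = 3065 km

3065 km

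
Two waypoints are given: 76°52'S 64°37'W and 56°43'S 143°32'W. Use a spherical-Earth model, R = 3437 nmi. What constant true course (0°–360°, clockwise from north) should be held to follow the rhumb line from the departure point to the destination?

304.7°

Meridional parts: M(φ₁)=-2.1618, M(φ₂)=-1.2076 → ΔM = +0.9542;  Δλ = -1.3774 rad
tan C = Δλ / ΔM = -1.4435 → C = 304.71°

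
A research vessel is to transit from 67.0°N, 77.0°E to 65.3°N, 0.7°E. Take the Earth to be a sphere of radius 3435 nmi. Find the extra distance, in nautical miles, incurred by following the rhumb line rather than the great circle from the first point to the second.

Great circle: cos σ = sin φ₁ sin φ₂ + cos φ₁ cos φ₂ cos Δλ,  σ = 0.5055 rad → d_gc = 1736.23 nmi
Rhumb line: Δψ = -0.0734, q = Δφ/Δψ = 0.4042, d_rh = R√(Δφ²+q²Δλ²) = 1851.65 nmi
Excess = 1851.65 − 1736.23 = 115.42 ≈ 115 nmi

115 nmi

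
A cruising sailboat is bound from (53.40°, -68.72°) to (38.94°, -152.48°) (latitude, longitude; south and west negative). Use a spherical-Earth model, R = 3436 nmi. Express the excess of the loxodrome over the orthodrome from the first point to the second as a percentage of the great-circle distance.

Great circle: σ = 0.9825 rad → d_gc = Rσ = 3375.7 nmi
Rhumb: Δφ = -0.2524, Δλ = -1.4619, Δψ = -0.3675, q = Δφ/Δψ = 0.6866 → d_rh = R√(Δφ²+q²Δλ²) = 3556.4 nmi
Excess = (3556.4 − 3375.7) / 3375.7 = 180.7 / 3375.7 = 5.353% ≈ 5.4%

5.4%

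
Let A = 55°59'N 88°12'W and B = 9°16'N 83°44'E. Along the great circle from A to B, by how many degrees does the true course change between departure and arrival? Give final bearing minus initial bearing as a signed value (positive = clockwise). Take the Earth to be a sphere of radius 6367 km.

At departure: θ₁ = atan2(sin Δλ cos φ₂, cos φ₁ sin φ₂ − sin φ₁ cos φ₂ cos Δλ) = 8.75°
At arrival: θ₂ = atan2(sin Δλ cos φ₁, −cos φ₂ sin φ₁ + sin φ₂ cos φ₁ cos Δλ) = 175.05°
Δθ = θ₂ − θ₁ = +166.3°

+166.3°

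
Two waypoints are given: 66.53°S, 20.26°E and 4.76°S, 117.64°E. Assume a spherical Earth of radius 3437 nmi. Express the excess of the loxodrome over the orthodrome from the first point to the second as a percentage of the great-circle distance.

Great circle: σ = 1.5457 rad → d_gc = Rσ = 5312.4 nmi
Rhumb: Δφ = +1.0781, Δλ = +1.6996, Δψ = +1.4884, q = Δφ/Δψ = 0.7243 → d_rh = R√(Δφ²+q²Δλ²) = 5624.4 nmi
Excess = (5624.4 − 5312.4) / 5312.4 = 312.0 / 5312.4 = 5.87% ≈ 5.9%

5.9%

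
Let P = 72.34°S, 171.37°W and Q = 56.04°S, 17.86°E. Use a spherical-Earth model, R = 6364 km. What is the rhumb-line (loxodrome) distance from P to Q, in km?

Rhumb course C = atan2(Δλ, Δψ) with Δψ = ln[tan(π/4+φ₂/2)/tan(π/4+φ₁/2)] = +0.6758, Δλ = -2.9805 → C = 282.78°
d = R·|Δφ| / |cos C| = 6364·0.28449 / 0.22113 = 8187 km

8187 km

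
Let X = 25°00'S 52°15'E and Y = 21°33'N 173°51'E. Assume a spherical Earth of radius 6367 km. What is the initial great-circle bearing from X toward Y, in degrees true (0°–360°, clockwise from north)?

θ = atan2( sin Δλ·cos φ₂ ,  cos φ₁ sin φ₂ − sin φ₁ cos φ₂ cos Δλ )
  = atan2(+0.7922, +0.1269) = 80.90°

80.9°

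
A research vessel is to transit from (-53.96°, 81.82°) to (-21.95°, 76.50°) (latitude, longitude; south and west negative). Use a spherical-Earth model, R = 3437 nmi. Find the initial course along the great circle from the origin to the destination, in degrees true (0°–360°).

350.7°

θ = atan2( sin Δλ·cos φ₂ ,  cos φ₁ sin φ₂ − sin φ₁ cos φ₂ cos Δλ )
  = atan2(-0.0860, +0.5268) = 350.73°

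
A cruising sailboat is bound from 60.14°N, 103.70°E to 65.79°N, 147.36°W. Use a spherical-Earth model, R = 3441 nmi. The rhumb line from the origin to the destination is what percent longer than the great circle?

14.0%

Great circle: σ = 0.7602 rad → d_gc = Rσ = 2615.8 nmi
Rhumb: Δφ = +0.0986, Δλ = +1.9014, Δψ = +0.2177, q = Δφ/Δψ = 0.4529 → d_rh = R√(Δφ²+q²Δλ²) = 2982.7 nmi
Excess = (2982.7 − 2615.8) / 2615.8 = 366.9 / 2615.8 = 14.03% ≈ 14.0%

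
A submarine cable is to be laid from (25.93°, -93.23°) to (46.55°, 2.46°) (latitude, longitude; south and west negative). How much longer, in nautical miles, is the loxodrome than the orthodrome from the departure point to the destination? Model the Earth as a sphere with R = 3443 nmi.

Great circle: cos σ = sin φ₁ sin φ₂ + cos φ₁ cos φ₂ cos Δλ,  σ = 1.3118 rad → d_gc = 4516.5 nmi
Rhumb line: Δψ = +0.4513, q = Δφ/Δψ = 0.7974, d_rh = R√(Δφ²+q²Δλ²) = 4749.8 nmi
Excess = 4749.8 − 4516.5 = 233.3 ≈ 233 nmi

233 nmi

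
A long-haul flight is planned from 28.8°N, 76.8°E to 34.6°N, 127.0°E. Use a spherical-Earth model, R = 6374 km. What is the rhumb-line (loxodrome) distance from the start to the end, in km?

4792 km

Rhumb course C = atan2(Δλ, Δψ) with Δψ = ln[tan(π/4+φ₂/2)/tan(π/4+φ₁/2)] = +0.1191, Δλ = +0.8762 → C = 82.26°
d = R·|Δφ| / |cos C| = 6374·0.10123 / 0.13466 = 4792 km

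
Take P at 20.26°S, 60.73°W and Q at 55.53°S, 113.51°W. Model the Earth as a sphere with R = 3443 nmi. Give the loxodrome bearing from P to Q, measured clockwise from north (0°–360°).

228.7°

Meridional parts: M(φ₁)=-0.3612, M(φ₂)=-1.1705 → ΔM = -0.8093;  Δλ = -0.9212 rad
tan C = Δλ / ΔM = +1.1383 → C = 228.70°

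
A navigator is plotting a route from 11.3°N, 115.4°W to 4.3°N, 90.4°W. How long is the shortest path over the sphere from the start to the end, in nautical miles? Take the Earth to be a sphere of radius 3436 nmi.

1542 nmi

Haversine: a = sin²(Δφ/2)+cos φ₁ cos φ₂ sin²(Δλ/2) = 0.04954;  σ = 2·atan2(√a,√(1−a))
σ = 25.720° → d = Rσ = 3436·0.44889 = 1542 nmi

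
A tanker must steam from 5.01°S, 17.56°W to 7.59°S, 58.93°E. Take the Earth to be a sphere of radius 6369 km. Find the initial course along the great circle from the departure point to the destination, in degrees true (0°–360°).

96.6°

N = sin Δλ·cos φ₂ = +0.9638;  D = cos φ₁ sin φ₂ − sin φ₁ cos φ₂ cos Δλ = -0.1114
initial course = atan2(N, D) = 96.59°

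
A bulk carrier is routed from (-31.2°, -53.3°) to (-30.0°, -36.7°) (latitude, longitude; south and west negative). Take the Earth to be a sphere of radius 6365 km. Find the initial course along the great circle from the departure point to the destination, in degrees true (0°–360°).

89.5°

N = sin Δλ·cos φ₂ = +0.2474;  D = cos φ₁ sin φ₂ − sin φ₁ cos φ₂ cos Δλ = +0.0022
initial course = atan2(N, D) = 89.48°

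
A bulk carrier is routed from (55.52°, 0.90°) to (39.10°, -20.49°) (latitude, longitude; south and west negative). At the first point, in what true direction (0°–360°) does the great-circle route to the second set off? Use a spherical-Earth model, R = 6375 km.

θ = atan2( sin Δλ·cos φ₂ ,  cos φ₁ sin φ₂ − sin φ₁ cos φ₂ cos Δλ )
  = atan2(-0.2830, -0.2386) = 229.87°

229.9°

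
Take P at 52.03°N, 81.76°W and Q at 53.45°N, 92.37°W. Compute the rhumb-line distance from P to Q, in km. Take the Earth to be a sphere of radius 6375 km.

Rhumb course C = atan2(Δλ, Δψ) with Δψ = ln[tan(π/4+φ₂/2)/tan(π/4+φ₁/2)] = +0.0409, Δλ = -0.1852 → C = 282.47°
d = R·|Δφ| / |cos C| = 6375·0.02478 / 0.21587 = 732 km

732 km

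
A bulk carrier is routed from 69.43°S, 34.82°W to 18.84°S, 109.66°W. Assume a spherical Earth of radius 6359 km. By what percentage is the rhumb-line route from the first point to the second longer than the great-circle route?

4.1%

Great circle: σ = 1.1709 rad → d_gc = Rσ = 7445.9 km
Rhumb: Δφ = +0.8830, Δλ = -1.3062, Δψ = +1.3718, q = Δφ/Δψ = 0.6436 → d_rh = R√(Δφ²+q²Δλ²) = 7752.9 km
Excess = (7752.9 − 7445.9) / 7445.9 = 307.0 / 7445.9 = 4.12% ≈ 4.1%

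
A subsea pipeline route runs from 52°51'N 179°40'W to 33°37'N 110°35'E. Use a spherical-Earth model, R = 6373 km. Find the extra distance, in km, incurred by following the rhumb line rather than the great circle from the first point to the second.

Great circle: cos σ = sin φ₁ sin φ₂ + cos φ₁ cos φ₂ cos Δλ,  σ = 0.9080 rad → d_gc = 5786.5 km
Rhumb line: Δψ = -0.4669, q = Δφ/Δψ = 0.7190, d_rh = R√(Δφ²+q²Δλ²) = 5974.3 km
Excess = 5974.3 − 5786.5 = 187.8 ≈ 188 km

188 km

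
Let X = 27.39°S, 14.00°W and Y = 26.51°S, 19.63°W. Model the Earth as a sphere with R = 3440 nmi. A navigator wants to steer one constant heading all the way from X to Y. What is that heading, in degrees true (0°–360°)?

Δψ = ln[tan(π/4+φ₂/2)/tan(π/4+φ₁/2)] = +0.0172
Δλ = -0.0983 rad (taken the short way round)
course = atan2(Δλ, Δψ) = 279.95°

279.9°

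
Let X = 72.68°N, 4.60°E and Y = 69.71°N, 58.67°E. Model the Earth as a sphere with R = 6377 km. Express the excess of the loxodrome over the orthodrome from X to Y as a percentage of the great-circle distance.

Great circle: σ = 0.2978 rad → d_gc = Rσ = 1898.8 km
Rhumb: Δφ = -0.0518, Δλ = +0.9437, Δψ = -0.1611, q = Δφ/Δψ = 0.3217 → d_rh = R√(Δφ²+q²Δλ²) = 1963.9 km
Excess = (1963.9 − 1898.8) / 1898.8 = 65.1 / 1898.8 = 3.43% ≈ 3.4%

3.4%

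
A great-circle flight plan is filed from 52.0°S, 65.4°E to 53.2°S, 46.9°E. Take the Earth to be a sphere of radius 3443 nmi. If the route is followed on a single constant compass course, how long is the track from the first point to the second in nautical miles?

Rhumb course C = atan2(Δλ, Δψ) with Δψ = ln[tan(π/4+φ₂/2)/tan(π/4+φ₁/2)] = -0.0345, Δλ = -0.3229 → C = 263.90°
d = R·|Δφ| / |cos C| = 3443·0.02094 / 0.10620 = 679 nmi

679 nmi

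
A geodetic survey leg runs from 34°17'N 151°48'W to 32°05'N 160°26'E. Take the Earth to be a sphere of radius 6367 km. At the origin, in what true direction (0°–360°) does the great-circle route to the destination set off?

N = sin Δλ·cos φ₂ = -0.6273;  D = cos φ₁ sin φ₂ − sin φ₁ cos φ₂ cos Δλ = +0.1181
initial course = atan2(N, D) = 280.66°

280.7°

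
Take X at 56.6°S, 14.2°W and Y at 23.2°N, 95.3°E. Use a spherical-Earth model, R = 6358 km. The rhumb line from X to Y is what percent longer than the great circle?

3.0%

Great circle: σ = 2.0918 rad → d_gc = Rσ = 13299.9 km
Rhumb: Δφ = +1.3928, Δλ = +1.9111, Δψ = +1.6204, q = Δφ/Δψ = 0.8595 → d_rh = R√(Δφ²+q²Δλ²) = 13692.9 km
Excess = (13692.9 − 13299.9) / 13299.9 = 393.0 / 13299.9 = 2.955% ≈ 3.0%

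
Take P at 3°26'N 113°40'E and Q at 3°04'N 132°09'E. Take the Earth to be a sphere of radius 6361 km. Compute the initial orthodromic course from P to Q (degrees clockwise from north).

N = sin Δλ·cos φ₂ = +0.3166;  D = cos φ₁ sin φ₂ − sin φ₁ cos φ₂ cos Δλ = -0.0033
initial course = atan2(N, D) = 90.60°

90.6°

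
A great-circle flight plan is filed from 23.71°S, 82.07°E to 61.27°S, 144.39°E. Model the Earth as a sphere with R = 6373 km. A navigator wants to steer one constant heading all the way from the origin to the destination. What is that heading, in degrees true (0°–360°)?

Meridional parts: M(φ₁)=-0.4262, M(φ₂)=-1.3622 → ΔM = -0.9360;  Δλ = +1.0877 rad
tan C = Δλ / ΔM = -1.1621 → C = 130.71°

130.7°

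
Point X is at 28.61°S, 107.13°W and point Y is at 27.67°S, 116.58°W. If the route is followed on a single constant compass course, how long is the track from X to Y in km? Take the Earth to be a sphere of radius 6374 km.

Δψ = ln[tan(π/4+φ₂/2)/tan(π/4+φ₁/2)] = +0.0186;  Δφ = +0.0164 rad,  Δλ = -0.1649 rad
q = Δφ/Δψ = 0.8818
d = R·√(Δφ² + q²Δλ²) = 6374·0.14636 = 933 km

933 km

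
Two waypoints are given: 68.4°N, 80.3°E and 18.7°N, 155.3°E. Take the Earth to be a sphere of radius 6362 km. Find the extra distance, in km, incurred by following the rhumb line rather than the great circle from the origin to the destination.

303 km

Great circle: cos σ = sin φ₁ sin φ₂ + cos φ₁ cos φ₂ cos Δλ,  σ = 1.1720 rad → d_gc = 7456.0 km
Rhumb line: Δψ = -1.3244, q = Δφ/Δψ = 0.6550, d_rh = R√(Δφ²+q²Δλ²) = 7759.2 km
Excess = 7759.2 − 7456.0 = 303.2 ≈ 303 km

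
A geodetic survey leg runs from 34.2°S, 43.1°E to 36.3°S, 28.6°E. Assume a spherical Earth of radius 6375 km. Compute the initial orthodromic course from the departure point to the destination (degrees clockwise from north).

θ = atan2( sin Δλ·cos φ₂ ,  cos φ₁ sin φ₂ − sin φ₁ cos φ₂ cos Δλ )
  = atan2(-0.2018, -0.0511) = 255.80°

255.8°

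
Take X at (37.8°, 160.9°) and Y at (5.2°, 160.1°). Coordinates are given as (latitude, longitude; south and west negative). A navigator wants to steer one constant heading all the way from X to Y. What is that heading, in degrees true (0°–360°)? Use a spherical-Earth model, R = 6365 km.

Δψ = ln[tan(π/4+φ₂/2)/tan(π/4+φ₁/2)] = -0.6227
Δλ = -0.0140 rad (taken the short way round)
course = atan2(Δλ, Δψ) = 181.28°

181.3°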